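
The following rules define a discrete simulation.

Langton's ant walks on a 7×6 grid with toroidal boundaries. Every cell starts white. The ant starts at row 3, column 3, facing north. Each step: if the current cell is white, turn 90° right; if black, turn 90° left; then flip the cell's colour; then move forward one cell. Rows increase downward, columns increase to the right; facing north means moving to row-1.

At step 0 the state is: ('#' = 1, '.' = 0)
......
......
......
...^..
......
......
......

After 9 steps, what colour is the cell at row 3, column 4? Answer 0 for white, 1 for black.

k=0  ......
......
......
...^..
......
......
......
k=1  ......
......
......
...#>.
......
......
......
k=2  ......
......
......
...##.
....v.
......
......
k=3  ......
......
......
...##.
...<#.
......
......
k=4  ......
......
......
...^#.
...##.
......
......
k=5  ......
......
......
..<.#.
...##.
......
......
k=6  ......
......
..^...
..#.#.
...##.
......
......
k=7  ......
......
..#>..
..#.#.
...##.
......
......
k=8  ......
......
..##..
..#v#.
...##.
......
......
k=9  ......
......
..##..
..<##.
...##.
......
......

1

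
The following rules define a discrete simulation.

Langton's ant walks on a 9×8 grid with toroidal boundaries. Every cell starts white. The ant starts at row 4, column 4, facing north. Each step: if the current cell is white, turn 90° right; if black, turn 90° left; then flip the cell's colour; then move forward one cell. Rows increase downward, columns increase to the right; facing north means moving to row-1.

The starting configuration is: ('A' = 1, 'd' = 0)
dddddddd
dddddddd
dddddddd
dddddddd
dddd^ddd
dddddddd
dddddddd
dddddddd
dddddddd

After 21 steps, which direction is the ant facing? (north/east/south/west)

west

0) dddddddd
dddddddd
dddddddd
dddddddd
dddd^ddd
dddddddd
dddddddd
dddddddd
dddddddd
1) dddddddd
dddddddd
dddddddd
dddddddd
ddddA>dd
dddddddd
dddddddd
dddddddd
dddddddd
2) dddddddd
dddddddd
dddddddd
dddddddd
ddddAAdd
dddddvdd
dddddddd
dddddddd
dddddddd
3) dddddddd
dddddddd
dddddddd
dddddddd
ddddAAdd
dddd<Add
dddddddd
dddddddd
dddddddd
4) dddddddd
dddddddd
dddddddd
dddddddd
dddd^Add
ddddAAdd
dddddddd
dddddddd
dddddddd
5) dddddddd
dddddddd
dddddddd
dddddddd
ddd<dAdd
ddddAAdd
dddddddd
dddddddd
dddddddd
6) dddddddd
dddddddd
dddddddd
ddd^dddd
dddAdAdd
ddddAAdd
dddddddd
dddddddd
dddddddd
7) dddddddd
dddddddd
dddddddd
dddA>ddd
dddAdAdd
ddddAAdd
dddddddd
dddddddd
dddddddd
8) dddddddd
dddddddd
dddddddd
dddAAddd
dddAvAdd
ddddAAdd
dddddddd
dddddddd
dddddddd
9) dddddddd
dddddddd
dddddddd
dddAAddd
ddd<AAdd
ddddAAdd
dddddddd
dddddddd
dddddddd
10) dddddddd
dddddddd
dddddddd
dddAAddd
ddddAAdd
dddvAAdd
dddddddd
dddddddd
dddddddd
11) dddddddd
dddddddd
dddddddd
dddAAddd
ddddAAdd
dd<AAAdd
dddddddd
dddddddd
dddddddd
12) dddddddd
dddddddd
dddddddd
dddAAddd
dd^dAAdd
ddAAAAdd
dddddddd
dddddddd
dddddddd
13) dddddddd
dddddddd
dddddddd
dddAAddd
ddA>AAdd
ddAAAAdd
dddddddd
dddddddd
dddddddd
14) dddddddd
dddddddd
dddddddd
dddAAddd
ddAAAAdd
ddAvAAdd
dddddddd
dddddddd
dddddddd
15) dddddddd
dddddddd
dddddddd
dddAAddd
ddAAAAdd
ddAd>Add
dddddddd
dddddddd
dddddddd
16) dddddddd
dddddddd
dddddddd
dddAAddd
ddAA^Add
ddAddAdd
dddddddd
dddddddd
dddddddd
17) dddddddd
dddddddd
dddddddd
dddAAddd
ddA<dAdd
ddAddAdd
dddddddd
dddddddd
dddddddd
18) dddddddd
dddddddd
dddddddd
dddAAddd
ddAddAdd
ddAvdAdd
dddddddd
dddddddd
dddddddd
19) dddddddd
dddddddd
dddddddd
dddAAddd
ddAddAdd
dd<AdAdd
dddddddd
dddddddd
dddddddd
20) dddddddd
dddddddd
dddddddd
dddAAddd
ddAddAdd
dddAdAdd
ddvddddd
dddddddd
dddddddd
21) dddddddd
dddddddd
dddddddd
dddAAddd
ddAddAdd
dddAdAdd
d<Addddd
dddddddd
dddddddd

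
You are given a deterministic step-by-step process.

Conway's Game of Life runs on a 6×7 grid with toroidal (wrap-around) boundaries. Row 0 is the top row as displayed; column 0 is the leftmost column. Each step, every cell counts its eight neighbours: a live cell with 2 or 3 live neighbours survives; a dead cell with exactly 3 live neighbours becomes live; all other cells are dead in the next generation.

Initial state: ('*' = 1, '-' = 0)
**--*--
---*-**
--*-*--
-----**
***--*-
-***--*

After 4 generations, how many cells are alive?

gen 0: **--*--
---*-**
--*-*--
-----**
***--*-
-***--*
gen 1: -*--*--
****-**
---**--
*-*****
---***-
---****
gen 2: -*-----
**---**
-------
--*---*
*------
--*---*
gen 3: -**--*-
**----*
-*---*-
-------
**----*
**-----
gen 4: --*----
-----**
-*----*
-*----*
-*----*
-------

9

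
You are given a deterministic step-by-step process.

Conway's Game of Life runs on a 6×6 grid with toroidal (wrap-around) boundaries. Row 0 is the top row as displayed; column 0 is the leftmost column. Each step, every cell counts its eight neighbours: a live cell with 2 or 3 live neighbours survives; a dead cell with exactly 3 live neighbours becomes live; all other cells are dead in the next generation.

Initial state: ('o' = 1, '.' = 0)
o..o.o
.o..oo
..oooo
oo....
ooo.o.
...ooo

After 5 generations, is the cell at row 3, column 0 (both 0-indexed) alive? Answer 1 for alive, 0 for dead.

step 0: o..o.o
.o..oo
..oooo
oo....
ooo.o.
...ooo
step 1: ..oo..
.o....
..oo..
......
..o.o.
......
step 2: ..o...
.o....
..o...
..o...
......
..o...
step 3: .oo...
.oo...
.oo...
......
......
......
step 4: .oo...
o..o..
.oo...
......
......
......
step 5: .oo...
o..o..
.oo...
......
......
......

0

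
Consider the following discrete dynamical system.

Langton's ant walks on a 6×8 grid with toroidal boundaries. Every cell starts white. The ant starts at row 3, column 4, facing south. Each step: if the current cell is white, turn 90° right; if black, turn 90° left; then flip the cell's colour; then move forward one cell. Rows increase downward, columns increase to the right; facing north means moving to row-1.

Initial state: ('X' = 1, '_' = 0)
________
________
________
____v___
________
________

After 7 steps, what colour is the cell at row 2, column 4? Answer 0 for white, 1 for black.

t=0: ________
________
________
____v___
________
________
t=1: ________
________
________
___<X___
________
________
t=2: ________
________
___^____
___XX___
________
________
t=3: ________
________
___X>___
___XX___
________
________
t=4: ________
________
___XX___
___Xv___
________
________
t=5: ________
________
___XX___
___X_>__
________
________
t=6: ________
________
___XX___
___X_X__
_____v__
________
t=7: ________
________
___XX___
___X_X__
____<X__
________

1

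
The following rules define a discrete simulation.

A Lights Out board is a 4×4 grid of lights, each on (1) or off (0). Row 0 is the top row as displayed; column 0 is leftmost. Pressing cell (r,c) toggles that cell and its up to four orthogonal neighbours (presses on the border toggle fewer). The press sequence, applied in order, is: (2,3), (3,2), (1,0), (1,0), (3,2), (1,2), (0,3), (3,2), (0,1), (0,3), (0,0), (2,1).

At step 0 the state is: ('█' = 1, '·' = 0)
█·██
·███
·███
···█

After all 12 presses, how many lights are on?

9

gen 0: █·██
·███
·███
···█
gen 1: █·██
·██·
·█··
····
gen 2: █·██
·██·
·██·
·███
gen 3: ··██
█·█·
███·
·███
gen 4: █·██
·██·
·██·
·███
gen 5: █·██
·██·
·█··
····
gen 6: █··█
···█
·██·
····
gen 7: █·█·
····
·██·
····
gen 8: █·█·
····
·█··
·███
gen 9: ·█··
·█··
·█··
·███
gen 10: ·███
·█·█
·█··
·███
gen 11: █·██
██·█
·█··
·███
gen 12: █·██
█··█
█·█·
··██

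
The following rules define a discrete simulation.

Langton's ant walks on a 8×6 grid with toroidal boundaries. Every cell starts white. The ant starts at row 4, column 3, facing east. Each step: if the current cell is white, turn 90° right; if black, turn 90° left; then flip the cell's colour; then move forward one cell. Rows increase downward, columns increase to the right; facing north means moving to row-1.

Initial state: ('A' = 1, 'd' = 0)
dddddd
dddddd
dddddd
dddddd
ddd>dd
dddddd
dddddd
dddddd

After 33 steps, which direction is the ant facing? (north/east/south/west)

south

t=0: dddddd
dddddd
dddddd
dddddd
ddd>dd
dddddd
dddddd
dddddd
t=1: dddddd
dddddd
dddddd
dddddd
dddAdd
dddvdd
dddddd
dddddd
t=2: dddddd
dddddd
dddddd
dddddd
dddAdd
dd<Add
dddddd
dddddd
t=3: dddddd
dddddd
dddddd
dddddd
dd^Add
ddAAdd
dddddd
dddddd
t=4: dddddd
dddddd
dddddd
dddddd
ddA>dd
ddAAdd
dddddd
dddddd
t=5: dddddd
dddddd
dddddd
ddd^dd
ddAddd
ddAAdd
dddddd
dddddd
t=6: dddddd
dddddd
dddddd
dddA>d
ddAddd
ddAAdd
dddddd
dddddd
t=7: dddddd
dddddd
dddddd
dddAAd
ddAdvd
ddAAdd
dddddd
dddddd
t=8: dddddd
dddddd
dddddd
dddAAd
ddA<Ad
ddAAdd
dddddd
dddddd
t=9: dddddd
dddddd
dddddd
ddd^Ad
ddAAAd
ddAAdd
dddddd
dddddd
t=10: dddddd
dddddd
dddddd
dd<dAd
ddAAAd
ddAAdd
dddddd
dddddd
t=11: dddddd
dddddd
dd^ddd
ddAdAd
ddAAAd
ddAAdd
dddddd
dddddd
t=12: dddddd
dddddd
ddA>dd
ddAdAd
ddAAAd
ddAAdd
dddddd
dddddd
t=13: dddddd
dddddd
ddAAdd
ddAvAd
ddAAAd
ddAAdd
dddddd
dddddd
t=14: dddddd
dddddd
ddAAdd
dd<AAd
ddAAAd
ddAAdd
dddddd
dddddd
t=15: dddddd
dddddd
ddAAdd
dddAAd
ddvAAd
ddAAdd
dddddd
dddddd
t=16: dddddd
dddddd
ddAAdd
dddAAd
ddd>Ad
ddAAdd
dddddd
dddddd
t=17: dddddd
dddddd
ddAAdd
ddd^Ad
ddddAd
ddAAdd
dddddd
dddddd
t=18: dddddd
dddddd
ddAAdd
dd<dAd
ddddAd
ddAAdd
dddddd
dddddd
t=19: dddddd
dddddd
dd^Add
ddAdAd
ddddAd
ddAAdd
dddddd
dddddd
t=20: dddddd
dddddd
d<dAdd
ddAdAd
ddddAd
ddAAdd
dddddd
dddddd
t=21: dddddd
d^dddd
dAdAdd
ddAdAd
ddddAd
ddAAdd
dddddd
dddddd
t=22: dddddd
dA>ddd
dAdAdd
ddAdAd
ddddAd
ddAAdd
dddddd
dddddd
t=23: dddddd
dAAddd
dAvAdd
ddAdAd
ddddAd
ddAAdd
dddddd
dddddd
t=24: dddddd
dAAddd
d<AAdd
ddAdAd
ddddAd
ddAAdd
dddddd
dddddd
t=25: dddddd
dAAddd
ddAAdd
dvAdAd
ddddAd
ddAAdd
dddddd
dddddd
t=26: dddddd
dAAddd
ddAAdd
<AAdAd
ddddAd
ddAAdd
dddddd
dddddd
t=27: dddddd
dAAddd
^dAAdd
AAAdAd
ddddAd
ddAAdd
dddddd
dddddd
t=28: dddddd
dAAddd
A>AAdd
AAAdAd
ddddAd
ddAAdd
dddddd
dddddd
t=29: dddddd
dAAddd
AAAAdd
AvAdAd
ddddAd
ddAAdd
dddddd
dddddd
t=30: dddddd
dAAddd
AAAAdd
Ad>dAd
ddddAd
ddAAdd
dddddd
dddddd
t=31: dddddd
dAAddd
AA^Add
AdddAd
ddddAd
ddAAdd
dddddd
dddddd
t=32: dddddd
dAAddd
A<dAdd
AdddAd
ddddAd
ddAAdd
dddddd
dddddd
t=33: dddddd
dAAddd
AddAdd
AvddAd
ddddAd
ddAAdd
dddddd
dddddd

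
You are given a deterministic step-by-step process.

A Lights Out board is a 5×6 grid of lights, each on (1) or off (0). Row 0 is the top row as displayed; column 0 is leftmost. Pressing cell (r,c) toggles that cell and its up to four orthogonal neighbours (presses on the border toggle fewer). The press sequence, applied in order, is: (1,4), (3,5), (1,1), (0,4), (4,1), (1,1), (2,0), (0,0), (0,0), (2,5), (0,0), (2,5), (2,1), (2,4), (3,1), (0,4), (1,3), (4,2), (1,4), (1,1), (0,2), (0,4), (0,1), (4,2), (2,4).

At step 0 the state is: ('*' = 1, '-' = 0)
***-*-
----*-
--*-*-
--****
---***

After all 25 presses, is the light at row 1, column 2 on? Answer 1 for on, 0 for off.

1

gen 0: ***-*-
----*-
--*-*-
--****
---***
gen 1: ***---
---*-*
--*---
--****
---***
gen 2: ***---
---*-*
--*--*
--**--
---**-
gen 3: *-*---
****-*
-**--*
--**--
---**-
gen 4: *-****
******
-**--*
--**--
---**-
gen 5: *-****
******
-**--*
-***--
*****-
gen 6: ******
---***
--*--*
-***--
*****-
gen 7: ******
*--***
***--*
****--
*****-
gen 8: --****
---***
***--*
****--
*****-
gen 9: ******
*--***
***--*
****--
*****-
gen 10: ******
*--**-
***-*-
****-*
*****-
gen 11: --****
---**-
***-*-
****-*
*****-
gen 12: --****
---***
***--*
****--
*****-
gen 13: --****
-*-***
-----*
*-**--
*****-
gen 14: --****
-*-*-*
---**-
*-***-
*****-
gen 15: --****
-*-*-*
-*-**-
-*-**-
*-***-
gen 16: --*---
-*-***
-*-**-
-*-**-
*-***-
gen 17: --**--
-**--*
-*--*-
-*-**-
*-***-
gen 18: --**--
-**--*
-*--*-
-****-
**--*-
gen 19: --***-
-****-
-*----
-****-
**--*-
gen 20: -****-
*--**-
------
-****-
**--*-
gen 21: ----*-
*-***-
------
-****-
**--*-
gen 22: ---*-*
*-**--
------
-****-
**--*-
gen 23: ****-*
****--
------
-****-
**--*-
gen 24: ****-*
****--
------
-*-**-
*-***-
gen 25: ****-*
*****-
---***
-*-*--
*-***-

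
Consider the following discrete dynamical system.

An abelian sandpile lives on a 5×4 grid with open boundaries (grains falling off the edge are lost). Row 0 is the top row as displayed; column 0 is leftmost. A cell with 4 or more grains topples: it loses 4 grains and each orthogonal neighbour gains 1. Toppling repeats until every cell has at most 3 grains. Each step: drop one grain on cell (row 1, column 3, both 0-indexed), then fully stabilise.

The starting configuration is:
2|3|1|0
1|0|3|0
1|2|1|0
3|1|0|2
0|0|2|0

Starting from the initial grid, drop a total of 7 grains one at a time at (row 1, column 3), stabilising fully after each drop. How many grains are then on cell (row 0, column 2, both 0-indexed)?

2

t=0: 2|3|1|0
1|0|3|0
1|2|1|0
3|1|0|2
0|0|2|0
t=1: 2|3|1|0
1|0|3|1
1|2|1|0
3|1|0|2
0|0|2|0
t=2: 2|3|1|0
1|0|3|2
1|2|1|0
3|1|0|2
0|0|2|0
t=3: 2|3|1|0
1|0|3|3
1|2|1|0
3|1|0|2
0|0|2|0
t=4: 2|3|2|1
1|1|0|1
1|2|2|1
3|1|0|2
0|0|2|0
t=5: 2|3|2|1
1|1|0|2
1|2|2|1
3|1|0|2
0|0|2|0
t=6: 2|3|2|1
1|1|0|3
1|2|2|1
3|1|0|2
0|0|2|0
t=7: 2|3|2|2
1|1|1|0
1|2|2|2
3|1|0|2
0|0|2|0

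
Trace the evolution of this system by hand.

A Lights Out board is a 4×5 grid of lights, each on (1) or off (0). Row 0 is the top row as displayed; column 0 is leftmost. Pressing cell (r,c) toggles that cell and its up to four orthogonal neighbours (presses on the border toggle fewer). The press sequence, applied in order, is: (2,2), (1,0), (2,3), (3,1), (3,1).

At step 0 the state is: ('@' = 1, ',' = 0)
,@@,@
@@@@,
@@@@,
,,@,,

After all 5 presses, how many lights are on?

8

step 0: ,@@,@
@@@@,
@@@@,
,,@,,
step 1: ,@@,@
@@,@,
@,,,,
,,,,,
step 2: @@@,@
,,,@,
,,,,,
,,,,,
step 3: @@@,@
,,,,,
,,@@@
,,,@,
step 4: @@@,@
,,,,,
,@@@@
@@@@,
step 5: @@@,@
,,,,,
,,@@@
,,,@,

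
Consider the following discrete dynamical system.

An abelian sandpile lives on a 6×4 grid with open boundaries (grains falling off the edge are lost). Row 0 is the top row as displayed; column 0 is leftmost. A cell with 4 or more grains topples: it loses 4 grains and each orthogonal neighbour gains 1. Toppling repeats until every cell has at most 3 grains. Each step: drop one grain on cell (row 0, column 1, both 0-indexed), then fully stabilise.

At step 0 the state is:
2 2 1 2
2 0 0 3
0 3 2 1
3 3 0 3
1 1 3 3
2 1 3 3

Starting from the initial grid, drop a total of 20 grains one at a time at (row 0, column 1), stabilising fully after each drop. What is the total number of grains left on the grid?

step 0: 2 2 1 2
2 0 0 3
0 3 2 1
3 3 0 3
1 1 3 3
2 1 3 3
step 1: 2 3 1 2
2 0 0 3
0 3 2 1
3 3 0 3
1 1 3 3
2 1 3 3
step 2: 3 0 2 2
2 1 0 3
0 3 2 1
3 3 0 3
1 1 3 3
2 1 3 3
step 3: 3 1 2 2
2 1 0 3
0 3 2 1
3 3 0 3
1 1 3 3
2 1 3 3
step 4: 3 2 2 2
2 1 0 3
0 3 2 1
3 3 0 3
1 1 3 3
2 1 3 3
step 5: 3 3 2 2
2 1 0 3
0 3 2 1
3 3 0 3
1 1 3 3
2 1 3 3
step 6: 0 1 3 2
3 2 0 3
0 3 2 1
3 3 0 3
1 1 3 3
2 1 3 3
step 7: 0 2 3 2
3 2 0 3
0 3 2 1
3 3 0 3
1 1 3 3
2 1 3 3
step 8: 0 3 3 2
3 2 0 3
0 3 2 1
3 3 0 3
1 1 3 3
2 1 3 3
step 9: 1 1 0 3
3 3 1 3
0 3 2 1
3 3 0 3
1 1 3 3
2 1 3 3
step 10: 1 2 0 3
3 3 1 3
0 3 2 1
3 3 0 3
1 1 3 3
2 1 3 3
step 11: 1 3 0 3
3 3 1 3
0 3 2 1
3 3 0 3
1 1 3 3
2 1 3 3
step 12: 3 1 1 3
0 2 2 3
3 1 3 1
0 1 1 3
2 2 3 3
2 1 3 3
step 13: 3 2 1 3
0 2 2 3
3 1 3 1
0 1 1 3
2 2 3 3
2 1 3 3
step 14: 3 3 1 3
0 2 2 3
3 1 3 1
0 1 1 3
2 2 3 3
2 1 3 3
step 15: 0 1 2 3
1 3 2 3
3 1 3 1
0 1 1 3
2 2 3 3
2 1 3 3
step 16: 0 2 2 3
1 3 2 3
3 1 3 1
0 1 1 3
2 2 3 3
2 1 3 3
step 17: 0 3 2 3
1 3 2 3
3 1 3 1
0 1 1 3
2 2 3 3
2 1 3 3
step 18: 1 1 3 3
2 0 3 3
3 2 3 1
0 1 1 3
2 2 3 3
2 1 3 3
step 19: 1 2 3 3
2 0 3 3
3 2 3 1
0 1 1 3
2 2 3 3
2 1 3 3
step 20: 1 3 3 3
2 0 3 3
3 2 3 1
0 1 1 3
2 2 3 3
2 1 3 3

51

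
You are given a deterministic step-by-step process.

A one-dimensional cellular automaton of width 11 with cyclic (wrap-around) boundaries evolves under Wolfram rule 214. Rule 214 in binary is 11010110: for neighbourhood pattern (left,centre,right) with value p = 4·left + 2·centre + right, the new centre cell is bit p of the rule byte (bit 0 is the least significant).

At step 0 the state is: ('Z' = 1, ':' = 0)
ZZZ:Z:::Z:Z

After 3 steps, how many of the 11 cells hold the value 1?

t=0: ZZZ:Z:::Z:Z
t=1: ZZZ:ZZ:ZZ::
t=2: :ZZ::Z::ZZZ
t=3: ::ZZZZZZ:ZZ

8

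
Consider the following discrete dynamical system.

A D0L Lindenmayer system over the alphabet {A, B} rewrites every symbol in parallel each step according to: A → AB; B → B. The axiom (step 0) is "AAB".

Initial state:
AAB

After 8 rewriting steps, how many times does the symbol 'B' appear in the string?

step 0: AAB
step 1: ABABB
step 2: ABBABBB
step 3: ABBBABBBB
step 4: ABBBBABBBBB
step 5: ABBBBBABBBBBB
step 6: ABBBBBBABBBBBBB
step 7: ABBBBBBBABBBBBBBB
step 8: ABBBBBBBBABBBBBBBBB

17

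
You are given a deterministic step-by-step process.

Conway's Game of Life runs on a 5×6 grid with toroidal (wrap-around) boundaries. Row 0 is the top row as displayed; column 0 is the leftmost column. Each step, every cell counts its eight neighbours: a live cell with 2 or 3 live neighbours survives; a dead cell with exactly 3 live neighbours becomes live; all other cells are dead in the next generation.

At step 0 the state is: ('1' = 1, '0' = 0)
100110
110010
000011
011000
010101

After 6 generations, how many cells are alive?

gen 0: 100110
110010
000011
011000
010101
gen 1: 000100
110000
001111
011101
010101
gen 2: 010010
110001
000001
010001
010100
gen 3: 010011
010011
010011
001010
010010
gen 4: 011100
011100
011000
111010
111010
gen 5: 000010
100000
000000
000000
000010
gen 6: 000001
000000
000000
000000
000000

1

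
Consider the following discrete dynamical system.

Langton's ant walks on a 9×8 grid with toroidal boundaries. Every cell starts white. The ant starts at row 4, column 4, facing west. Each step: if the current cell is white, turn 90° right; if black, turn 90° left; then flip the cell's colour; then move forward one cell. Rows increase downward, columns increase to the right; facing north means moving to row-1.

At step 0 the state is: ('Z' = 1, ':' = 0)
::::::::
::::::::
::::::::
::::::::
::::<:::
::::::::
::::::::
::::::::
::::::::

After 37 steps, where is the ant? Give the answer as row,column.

[0] ::::::::
::::::::
::::::::
::::::::
::::<:::
::::::::
::::::::
::::::::
::::::::
[1] ::::::::
::::::::
::::::::
::::^:::
::::Z:::
::::::::
::::::::
::::::::
::::::::
[2] ::::::::
::::::::
::::::::
::::Z>::
::::Z:::
::::::::
::::::::
::::::::
::::::::
[3] ::::::::
::::::::
::::::::
::::ZZ::
::::Zv::
::::::::
::::::::
::::::::
::::::::
[4] ::::::::
::::::::
::::::::
::::ZZ::
::::<Z::
::::::::
::::::::
::::::::
::::::::
[5] ::::::::
::::::::
::::::::
::::ZZ::
:::::Z::
::::v:::
::::::::
::::::::
::::::::
[6] ::::::::
::::::::
::::::::
::::ZZ::
:::::Z::
:::<Z:::
::::::::
::::::::
::::::::
[7] ::::::::
::::::::
::::::::
::::ZZ::
:::^:Z::
:::ZZ:::
::::::::
::::::::
::::::::
[8] ::::::::
::::::::
::::::::
::::ZZ::
:::Z>Z::
:::ZZ:::
::::::::
::::::::
::::::::
[9] ::::::::
::::::::
::::::::
::::ZZ::
:::ZZZ::
:::Zv:::
::::::::
::::::::
::::::::
[10] ::::::::
::::::::
::::::::
::::ZZ::
:::ZZZ::
:::Z:>::
::::::::
::::::::
::::::::
[11] ::::::::
::::::::
::::::::
::::ZZ::
:::ZZZ::
:::Z:Z::
:::::v::
::::::::
::::::::
[12] ::::::::
::::::::
::::::::
::::ZZ::
:::ZZZ::
:::Z:Z::
::::<Z::
::::::::
::::::::
[13] ::::::::
::::::::
::::::::
::::ZZ::
:::ZZZ::
:::Z^Z::
::::ZZ::
::::::::
::::::::
[14] ::::::::
::::::::
::::::::
::::ZZ::
:::ZZZ::
:::ZZ>::
::::ZZ::
::::::::
::::::::
[15] ::::::::
::::::::
::::::::
::::ZZ::
:::ZZ^::
:::ZZ:::
::::ZZ::
::::::::
::::::::
[16] ::::::::
::::::::
::::::::
::::ZZ::
:::Z<:::
:::ZZ:::
::::ZZ::
::::::::
::::::::
[17] ::::::::
::::::::
::::::::
::::ZZ::
:::Z::::
:::Zv:::
::::ZZ::
::::::::
::::::::
[18] ::::::::
::::::::
::::::::
::::ZZ::
:::Z::::
:::Z:>::
::::ZZ::
::::::::
::::::::
[19] ::::::::
::::::::
::::::::
::::ZZ::
:::Z::::
:::Z:Z::
::::Zv::
::::::::
::::::::
[20] ::::::::
::::::::
::::::::
::::ZZ::
:::Z::::
:::Z:Z::
::::Z:>:
::::::::
::::::::
[21] ::::::::
::::::::
::::::::
::::ZZ::
:::Z::::
:::Z:Z::
::::Z:Z:
::::::v:
::::::::
[22] ::::::::
::::::::
::::::::
::::ZZ::
:::Z::::
:::Z:Z::
::::Z:Z:
:::::<Z:
::::::::
[23] ::::::::
::::::::
::::::::
::::ZZ::
:::Z::::
:::Z:Z::
::::Z^Z:
:::::ZZ:
::::::::
[24] ::::::::
::::::::
::::::::
::::ZZ::
:::Z::::
:::Z:Z::
::::ZZ>:
:::::ZZ:
::::::::
[25] ::::::::
::::::::
::::::::
::::ZZ::
:::Z::::
:::Z:Z^:
::::ZZ::
:::::ZZ:
::::::::
[26] ::::::::
::::::::
::::::::
::::ZZ::
:::Z::::
:::Z:ZZ>
::::ZZ::
:::::ZZ:
::::::::
[27] ::::::::
::::::::
::::::::
::::ZZ::
:::Z::::
:::Z:ZZZ
::::ZZ:v
:::::ZZ:
::::::::
[28] ::::::::
::::::::
::::::::
::::ZZ::
:::Z::::
:::Z:ZZZ
::::ZZ<Z
:::::ZZ:
::::::::
[29] ::::::::
::::::::
::::::::
::::ZZ::
:::Z::::
:::Z:Z^Z
::::ZZZZ
:::::ZZ:
::::::::
[30] ::::::::
::::::::
::::::::
::::ZZ::
:::Z::::
:::Z:<:Z
::::ZZZZ
:::::ZZ:
::::::::
[31] ::::::::
::::::::
::::::::
::::ZZ::
:::Z::::
:::Z:::Z
::::ZvZZ
:::::ZZ:
::::::::
[32] ::::::::
::::::::
::::::::
::::ZZ::
:::Z::::
:::Z:::Z
::::Z:>Z
:::::ZZ:
::::::::
[33] ::::::::
::::::::
::::::::
::::ZZ::
:::Z::::
:::Z::^Z
::::Z::Z
:::::ZZ:
::::::::
[34] ::::::::
::::::::
::::::::
::::ZZ::
:::Z::::
:::Z::Z>
::::Z::Z
:::::ZZ:
::::::::
[35] ::::::::
::::::::
::::::::
::::ZZ::
:::Z:::^
:::Z::Z:
::::Z::Z
:::::ZZ:
::::::::
[36] ::::::::
::::::::
::::::::
::::ZZ::
>::Z:::Z
:::Z::Z:
::::Z::Z
:::::ZZ:
::::::::
[37] ::::::::
::::::::
::::::::
::::ZZ::
Z::Z:::Z
v::Z::Z:
::::Z::Z
:::::ZZ:
::::::::

5,0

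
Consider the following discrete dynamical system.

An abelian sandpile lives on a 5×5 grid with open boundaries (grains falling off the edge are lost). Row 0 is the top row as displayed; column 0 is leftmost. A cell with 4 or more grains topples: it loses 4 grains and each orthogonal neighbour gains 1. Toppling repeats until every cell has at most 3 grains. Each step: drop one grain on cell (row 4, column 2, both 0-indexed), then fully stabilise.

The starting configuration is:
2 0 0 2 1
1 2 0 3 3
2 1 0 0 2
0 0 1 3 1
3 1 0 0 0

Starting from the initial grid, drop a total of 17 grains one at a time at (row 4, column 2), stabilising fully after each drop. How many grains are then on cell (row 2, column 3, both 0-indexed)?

1

[0] 2 0 0 2 1
1 2 0 3 3
2 1 0 0 2
0 0 1 3 1
3 1 0 0 0
[1] 2 0 0 2 1
1 2 0 3 3
2 1 0 0 2
0 0 1 3 1
3 1 1 0 0
[2] 2 0 0 2 1
1 2 0 3 3
2 1 0 0 2
0 0 1 3 1
3 1 2 0 0
[3] 2 0 0 2 1
1 2 0 3 3
2 1 0 0 2
0 0 1 3 1
3 1 3 0 0
[4] 2 0 0 2 1
1 2 0 3 3
2 1 0 0 2
0 0 2 3 1
3 2 0 1 0
[5] 2 0 0 2 1
1 2 0 3 3
2 1 0 0 2
0 0 2 3 1
3 2 1 1 0
[6] 2 0 0 2 1
1 2 0 3 3
2 1 0 0 2
0 0 2 3 1
3 2 2 1 0
[7] 2 0 0 2 1
1 2 0 3 3
2 1 0 0 2
0 0 2 3 1
3 2 3 1 0
[8] 2 0 0 2 1
1 2 0 3 3
2 1 0 0 2
0 0 3 3 1
3 3 0 2 0
[9] 2 0 0 2 1
1 2 0 3 3
2 1 0 0 2
0 0 3 3 1
3 3 1 2 0
[10] 2 0 0 2 1
1 2 0 3 3
2 1 0 0 2
0 0 3 3 1
3 3 2 2 0
[11] 2 0 0 2 1
1 2 0 3 3
2 1 0 0 2
0 0 3 3 1
3 3 3 2 0
[12] 2 0 0 2 1
1 2 0 3 3
2 1 1 1 2
1 2 1 1 2
0 1 3 0 1
[13] 2 0 0 2 1
1 2 0 3 3
2 1 1 1 2
1 2 2 1 2
0 2 0 1 1
[14] 2 0 0 2 1
1 2 0 3 3
2 1 1 1 2
1 2 2 1 2
0 2 1 1 1
[15] 2 0 0 2 1
1 2 0 3 3
2 1 1 1 2
1 2 2 1 2
0 2 2 1 1
[16] 2 0 0 2 1
1 2 0 3 3
2 1 1 1 2
1 2 2 1 2
0 2 3 1 1
[17] 2 0 0 2 1
1 2 0 3 3
2 1 1 1 2
1 2 3 1 2
0 3 0 2 1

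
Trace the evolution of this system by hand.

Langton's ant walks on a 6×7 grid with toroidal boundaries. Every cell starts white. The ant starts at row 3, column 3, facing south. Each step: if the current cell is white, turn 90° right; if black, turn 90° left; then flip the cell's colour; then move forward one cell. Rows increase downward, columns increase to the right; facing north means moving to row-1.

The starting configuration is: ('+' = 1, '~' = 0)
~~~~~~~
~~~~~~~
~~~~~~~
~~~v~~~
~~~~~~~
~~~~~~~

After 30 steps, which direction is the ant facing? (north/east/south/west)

south

0) ~~~~~~~
~~~~~~~
~~~~~~~
~~~v~~~
~~~~~~~
~~~~~~~
1) ~~~~~~~
~~~~~~~
~~~~~~~
~~<+~~~
~~~~~~~
~~~~~~~
2) ~~~~~~~
~~~~~~~
~~^~~~~
~~++~~~
~~~~~~~
~~~~~~~
3) ~~~~~~~
~~~~~~~
~~+>~~~
~~++~~~
~~~~~~~
~~~~~~~
4) ~~~~~~~
~~~~~~~
~~++~~~
~~+v~~~
~~~~~~~
~~~~~~~
5) ~~~~~~~
~~~~~~~
~~++~~~
~~+~>~~
~~~~~~~
~~~~~~~
6) ~~~~~~~
~~~~~~~
~~++~~~
~~+~+~~
~~~~v~~
~~~~~~~
7) ~~~~~~~
~~~~~~~
~~++~~~
~~+~+~~
~~~<+~~
~~~~~~~
8) ~~~~~~~
~~~~~~~
~~++~~~
~~+^+~~
~~~++~~
~~~~~~~
9) ~~~~~~~
~~~~~~~
~~++~~~
~~++>~~
~~~++~~
~~~~~~~
10) ~~~~~~~
~~~~~~~
~~++^~~
~~++~~~
~~~++~~
~~~~~~~
11) ~~~~~~~
~~~~~~~
~~+++>~
~~++~~~
~~~++~~
~~~~~~~
12) ~~~~~~~
~~~~~~~
~~++++~
~~++~v~
~~~++~~
~~~~~~~
13) ~~~~~~~
~~~~~~~
~~++++~
~~++<+~
~~~++~~
~~~~~~~
14) ~~~~~~~
~~~~~~~
~~++^+~
~~++++~
~~~++~~
~~~~~~~
15) ~~~~~~~
~~~~~~~
~~+<~+~
~~++++~
~~~++~~
~~~~~~~
16) ~~~~~~~
~~~~~~~
~~+~~+~
~~+v++~
~~~++~~
~~~~~~~
17) ~~~~~~~
~~~~~~~
~~+~~+~
~~+~>+~
~~~++~~
~~~~~~~
18) ~~~~~~~
~~~~~~~
~~+~^+~
~~+~~+~
~~~++~~
~~~~~~~
19) ~~~~~~~
~~~~~~~
~~+~+>~
~~+~~+~
~~~++~~
~~~~~~~
20) ~~~~~~~
~~~~~^~
~~+~+~~
~~+~~+~
~~~++~~
~~~~~~~
21) ~~~~~~~
~~~~~+>
~~+~+~~
~~+~~+~
~~~++~~
~~~~~~~
22) ~~~~~~~
~~~~~++
~~+~+~v
~~+~~+~
~~~++~~
~~~~~~~
23) ~~~~~~~
~~~~~++
~~+~+<+
~~+~~+~
~~~++~~
~~~~~~~
24) ~~~~~~~
~~~~~^+
~~+~+++
~~+~~+~
~~~++~~
~~~~~~~
25) ~~~~~~~
~~~~<~+
~~+~+++
~~+~~+~
~~~++~~
~~~~~~~
26) ~~~~^~~
~~~~+~+
~~+~+++
~~+~~+~
~~~++~~
~~~~~~~
27) ~~~~+>~
~~~~+~+
~~+~+++
~~+~~+~
~~~++~~
~~~~~~~
28) ~~~~++~
~~~~+v+
~~+~+++
~~+~~+~
~~~++~~
~~~~~~~
29) ~~~~++~
~~~~<++
~~+~+++
~~+~~+~
~~~++~~
~~~~~~~
30) ~~~~++~
~~~~~++
~~+~v++
~~+~~+~
~~~++~~
~~~~~~~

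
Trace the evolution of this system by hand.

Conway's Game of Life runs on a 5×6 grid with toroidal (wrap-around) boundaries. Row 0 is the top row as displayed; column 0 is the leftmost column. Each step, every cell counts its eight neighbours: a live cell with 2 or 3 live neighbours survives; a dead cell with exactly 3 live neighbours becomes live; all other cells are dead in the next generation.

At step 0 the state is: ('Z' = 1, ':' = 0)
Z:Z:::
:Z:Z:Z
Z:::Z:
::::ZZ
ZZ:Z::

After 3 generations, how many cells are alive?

4

0) Z:Z:::
:Z:Z:Z
Z:::Z:
::::ZZ
ZZ:Z::
1) :::ZZZ
:ZZZZZ
Z::Z::
:Z:ZZ:
ZZZZZ:
2) ::::::
:Z::::
Z:::::
::::::
ZZ::::
3) ZZ::::
::::::
::::::
ZZ::::
::::::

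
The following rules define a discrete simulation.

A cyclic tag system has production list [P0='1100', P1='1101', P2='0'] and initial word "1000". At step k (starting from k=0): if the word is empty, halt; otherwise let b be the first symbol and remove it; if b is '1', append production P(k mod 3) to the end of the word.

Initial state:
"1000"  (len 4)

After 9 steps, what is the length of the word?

k=0  "1000"  (len 4)
k=1  "0001100"  (len 7)
k=2  "001100"  (len 6)
k=3  "01100"  (len 5)
k=4  "1100"  (len 4)
k=5  "1001101"  (len 7)
k=6  "0011010"  (len 7)
k=7  "011010"  (len 6)
k=8  "11010"  (len 5)
k=9  "10100"  (len 5)

5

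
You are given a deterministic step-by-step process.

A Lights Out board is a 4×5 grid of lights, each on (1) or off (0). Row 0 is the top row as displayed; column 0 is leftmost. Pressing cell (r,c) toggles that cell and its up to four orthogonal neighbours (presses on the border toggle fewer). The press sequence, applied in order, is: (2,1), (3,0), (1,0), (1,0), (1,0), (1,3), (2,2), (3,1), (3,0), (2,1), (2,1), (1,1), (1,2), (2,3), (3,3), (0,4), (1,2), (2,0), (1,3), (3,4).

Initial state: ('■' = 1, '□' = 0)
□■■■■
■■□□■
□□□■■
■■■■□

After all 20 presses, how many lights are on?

k=0  □■■■■
■■□□■
□□□■■
■■■■□
k=1  □■■■■
■□□□■
■■■■■
■□■■□
k=2  □■■■■
■□□□■
□■■■■
□■■■□
k=3  ■■■■■
□■□□■
■■■■■
□■■■□
k=4  □■■■■
■□□□■
□■■■■
□■■■□
k=5  ■■■■■
□■□□■
■■■■■
□■■■□
k=6  ■■■□■
□■■■□
■■■□■
□■■■□
k=7  ■■■□■
□■□■□
■□□■■
□■□■□
k=8  ■■■□■
□■□■□
■■□■■
■□■■□
k=9  ■■■□■
□■□■□
□■□■■
□■■■□
k=10  ■■■□■
□□□■□
■□■■■
□□■■□
k=11  ■■■□■
□■□■□
□■□■■
□■■■□
k=12  ■□■□■
■□■■□
□□□■■
□■■■□
k=13  ■□□□■
■■□□□
□□■■■
□■■■□
k=14  ■□□□■
■■□■□
□□□□□
□■■□□
k=15  ■□□□■
■■□■□
□□□■□
□■□■■
k=16  ■□□■□
■■□■■
□□□■□
□■□■■
k=17  ■□■■□
■□■□■
□□■■□
□■□■■
k=18  ■□■■□
□□■□■
■■■■□
■■□■■
k=19  ■□■□□
□□□■□
■■■□□
■■□■■
k=20  ■□■□□
□□□■□
■■■□■
■■□□□

9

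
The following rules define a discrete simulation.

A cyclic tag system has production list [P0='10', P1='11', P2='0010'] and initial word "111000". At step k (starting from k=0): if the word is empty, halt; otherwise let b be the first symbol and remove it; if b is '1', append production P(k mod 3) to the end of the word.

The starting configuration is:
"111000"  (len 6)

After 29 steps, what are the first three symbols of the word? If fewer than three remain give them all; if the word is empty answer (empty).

step 0: "111000"  (len 6)
step 1: "1100010"  (len 7)
step 2: "10001011"  (len 8)
step 3: "00010110010"  (len 11)
step 4: "0010110010"  (len 10)
step 5: "010110010"  (len 9)
step 6: "10110010"  (len 8)
step 7: "011001010"  (len 9)
step 8: "11001010"  (len 8)
step 9: "10010100010"  (len 11)
step 10: "001010001010"  (len 12)
step 11: "01010001010"  (len 11)
step 12: "1010001010"  (len 10)
step 13: "01000101010"  (len 11)
step 14: "1000101010"  (len 10)
step 15: "0001010100010"  (len 13)
step 16: "001010100010"  (len 12)
step 17: "01010100010"  (len 11)
step 18: "1010100010"  (len 10)
step 19: "01010001010"  (len 11)
step 20: "1010001010"  (len 10)
step 21: "0100010100010"  (len 13)
step 22: "100010100010"  (len 12)
step 23: "0001010001011"  (len 13)
step 24: "001010001011"  (len 12)
step 25: "01010001011"  (len 11)
step 26: "1010001011"  (len 10)
step 27: "0100010110010"  (len 13)
step 28: "100010110010"  (len 12)
step 29: "0001011001011"  (len 13)

000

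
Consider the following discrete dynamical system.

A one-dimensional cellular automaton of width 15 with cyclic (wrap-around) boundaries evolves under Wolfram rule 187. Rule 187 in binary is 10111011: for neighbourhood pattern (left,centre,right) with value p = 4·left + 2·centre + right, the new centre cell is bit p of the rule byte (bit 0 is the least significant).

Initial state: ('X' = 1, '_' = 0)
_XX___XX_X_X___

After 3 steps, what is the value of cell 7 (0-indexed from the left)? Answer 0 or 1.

k=0  _XX___XX_X_X___
k=1  XX_XXXX_X_X_XXX
k=2  X_XXXX_X_X_XXXX
k=3  _XXXX_X_X_XXXXX

0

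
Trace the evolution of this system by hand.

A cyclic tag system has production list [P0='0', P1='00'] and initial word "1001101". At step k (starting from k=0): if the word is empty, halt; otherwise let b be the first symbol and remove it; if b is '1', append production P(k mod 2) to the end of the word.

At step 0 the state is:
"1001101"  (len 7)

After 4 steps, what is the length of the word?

k=0  "1001101"  (len 7)
k=1  "0011010"  (len 7)
k=2  "011010"  (len 6)
k=3  "11010"  (len 5)
k=4  "101000"  (len 6)

6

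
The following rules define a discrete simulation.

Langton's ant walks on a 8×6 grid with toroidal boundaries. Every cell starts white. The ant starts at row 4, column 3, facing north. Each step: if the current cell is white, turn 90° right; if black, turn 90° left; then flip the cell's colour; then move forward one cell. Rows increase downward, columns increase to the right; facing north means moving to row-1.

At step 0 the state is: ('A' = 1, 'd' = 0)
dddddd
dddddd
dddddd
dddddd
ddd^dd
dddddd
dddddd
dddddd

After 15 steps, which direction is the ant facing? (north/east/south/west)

gen 0: dddddd
dddddd
dddddd
dddddd
ddd^dd
dddddd
dddddd
dddddd
gen 1: dddddd
dddddd
dddddd
dddddd
dddA>d
dddddd
dddddd
dddddd
gen 2: dddddd
dddddd
dddddd
dddddd
dddAAd
ddddvd
dddddd
dddddd
gen 3: dddddd
dddddd
dddddd
dddddd
dddAAd
ddd<Ad
dddddd
dddddd
gen 4: dddddd
dddddd
dddddd
dddddd
ddd^Ad
dddAAd
dddddd
dddddd
gen 5: dddddd
dddddd
dddddd
dddddd
dd<dAd
dddAAd
dddddd
dddddd
gen 6: dddddd
dddddd
dddddd
dd^ddd
ddAdAd
dddAAd
dddddd
dddddd
gen 7: dddddd
dddddd
dddddd
ddA>dd
ddAdAd
dddAAd
dddddd
dddddd
gen 8: dddddd
dddddd
dddddd
ddAAdd
ddAvAd
dddAAd
dddddd
dddddd
gen 9: dddddd
dddddd
dddddd
ddAAdd
dd<AAd
dddAAd
dddddd
dddddd
gen 10: dddddd
dddddd
dddddd
ddAAdd
dddAAd
ddvAAd
dddddd
dddddd
gen 11: dddddd
dddddd
dddddd
ddAAdd
dddAAd
d<AAAd
dddddd
dddddd
gen 12: dddddd
dddddd
dddddd
ddAAdd
d^dAAd
dAAAAd
dddddd
dddddd
gen 13: dddddd
dddddd
dddddd
ddAAdd
dA>AAd
dAAAAd
dddddd
dddddd
gen 14: dddddd
dddddd
dddddd
ddAAdd
dAAAAd
dAvAAd
dddddd
dddddd
gen 15: dddddd
dddddd
dddddd
ddAAdd
dAAAAd
dAd>Ad
dddddd
dddddd

east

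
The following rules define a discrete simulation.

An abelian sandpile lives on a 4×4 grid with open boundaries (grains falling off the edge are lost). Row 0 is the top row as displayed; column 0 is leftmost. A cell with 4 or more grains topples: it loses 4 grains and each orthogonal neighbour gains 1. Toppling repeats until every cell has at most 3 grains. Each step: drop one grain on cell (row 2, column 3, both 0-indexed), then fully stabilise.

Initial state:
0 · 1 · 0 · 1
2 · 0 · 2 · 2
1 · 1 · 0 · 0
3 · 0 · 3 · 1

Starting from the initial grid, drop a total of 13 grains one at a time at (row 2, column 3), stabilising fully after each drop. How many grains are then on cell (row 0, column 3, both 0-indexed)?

0) 0 · 1 · 0 · 1
2 · 0 · 2 · 2
1 · 1 · 0 · 0
3 · 0 · 3 · 1
1) 0 · 1 · 0 · 1
2 · 0 · 2 · 2
1 · 1 · 0 · 1
3 · 0 · 3 · 1
2) 0 · 1 · 0 · 1
2 · 0 · 2 · 2
1 · 1 · 0 · 2
3 · 0 · 3 · 1
3) 0 · 1 · 0 · 1
2 · 0 · 2 · 2
1 · 1 · 0 · 3
3 · 0 · 3 · 1
4) 0 · 1 · 0 · 1
2 · 0 · 2 · 3
1 · 1 · 1 · 0
3 · 0 · 3 · 2
5) 0 · 1 · 0 · 1
2 · 0 · 2 · 3
1 · 1 · 1 · 1
3 · 0 · 3 · 2
6) 0 · 1 · 0 · 1
2 · 0 · 2 · 3
1 · 1 · 1 · 2
3 · 0 · 3 · 2
7) 0 · 1 · 0 · 1
2 · 0 · 2 · 3
1 · 1 · 1 · 3
3 · 0 · 3 · 2
8) 0 · 1 · 0 · 2
2 · 0 · 3 · 0
1 · 1 · 2 · 1
3 · 0 · 3 · 3
9) 0 · 1 · 0 · 2
2 · 0 · 3 · 0
1 · 1 · 2 · 2
3 · 0 · 3 · 3
10) 0 · 1 · 0 · 2
2 · 0 · 3 · 0
1 · 1 · 2 · 3
3 · 0 · 3 · 3
11) 0 · 1 · 1 · 2
2 · 1 · 0 · 2
1 · 2 · 1 · 2
3 · 1 · 1 · 1
12) 0 · 1 · 1 · 2
2 · 1 · 0 · 2
1 · 2 · 1 · 3
3 · 1 · 1 · 1
13) 0 · 1 · 1 · 2
2 · 1 · 0 · 3
1 · 2 · 2 · 0
3 · 1 · 1 · 2

2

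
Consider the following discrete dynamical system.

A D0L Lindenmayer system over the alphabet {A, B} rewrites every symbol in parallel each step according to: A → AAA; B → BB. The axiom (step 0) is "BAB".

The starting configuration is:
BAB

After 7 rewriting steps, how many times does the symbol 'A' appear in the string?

2187

step 0: BAB
step 1: BBAAABB
step 2: BBBBAAAAAAAAABBBB
step 3: BBBBBBBBAAAAAAAAAAAAAAAAAAAAAAAAAAABBBBBBBB
step 4: BBBBBBBBBBBBBBBBAAAAAAAAAAAAAAAAAAAAAAAAAAAAAAAAAAAAAAAAAAAAAAAAAAAAAAAAAAAAAAAAAAAAAAAAAAAAAAAAABBBBBBBBBBBBBBBB
step 5: BBBBBBBBBBBBBBBBBBBBBBBBBBBBBBBBAAAAAAAAAAAAAAAAAAAAAAAAAA…AAAAAAAAAAAAAAAAAAAAAAAAAABBBBBBBBBBBBBBBBBBBBBBBBBBBBBBBB  (len 307)
step 6: BBBBBBBBBBBBBBBBBBBBBBBBBBBBBBBBBBBBBBBBBBBBBBBBBBBBBBBBBB…BBBBBBBBBBBBBBBBBBBBBBBBBBBBBBBBBBBBBBBBBBBBBBBBBBBBBBBBBB  (len 857)
step 7: BBBBBBBBBBBBBBBBBBBBBBBBBBBBBBBBBBBBBBBBBBBBBBBBBBBBBBBBBB…BBBBBBBBBBBBBBBBBBBBBBBBBBBBBBBBBBBBBBBBBBBBBBBBBBBBBBBBBB  (len 2443)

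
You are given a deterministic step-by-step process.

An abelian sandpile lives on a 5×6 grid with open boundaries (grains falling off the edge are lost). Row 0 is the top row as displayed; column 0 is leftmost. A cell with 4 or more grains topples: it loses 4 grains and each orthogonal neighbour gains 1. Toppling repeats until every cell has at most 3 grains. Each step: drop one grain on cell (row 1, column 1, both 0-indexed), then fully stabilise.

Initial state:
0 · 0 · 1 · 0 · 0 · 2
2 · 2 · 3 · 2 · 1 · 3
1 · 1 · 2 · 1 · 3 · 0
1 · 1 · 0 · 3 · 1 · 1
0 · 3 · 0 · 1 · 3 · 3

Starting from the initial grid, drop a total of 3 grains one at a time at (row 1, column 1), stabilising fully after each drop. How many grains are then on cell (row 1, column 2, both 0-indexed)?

0

0) 0 · 0 · 1 · 0 · 0 · 2
2 · 2 · 3 · 2 · 1 · 3
1 · 1 · 2 · 1 · 3 · 0
1 · 1 · 0 · 3 · 1 · 1
0 · 3 · 0 · 1 · 3 · 3
1) 0 · 0 · 1 · 0 · 0 · 2
2 · 3 · 3 · 2 · 1 · 3
1 · 1 · 2 · 1 · 3 · 0
1 · 1 · 0 · 3 · 1 · 1
0 · 3 · 0 · 1 · 3 · 3
2) 0 · 1 · 2 · 0 · 0 · 2
3 · 1 · 0 · 3 · 1 · 3
1 · 2 · 3 · 1 · 3 · 0
1 · 1 · 0 · 3 · 1 · 1
0 · 3 · 0 · 1 · 3 · 3
3) 0 · 1 · 2 · 0 · 0 · 2
3 · 2 · 0 · 3 · 1 · 3
1 · 2 · 3 · 1 · 3 · 0
1 · 1 · 0 · 3 · 1 · 1
0 · 3 · 0 · 1 · 3 · 3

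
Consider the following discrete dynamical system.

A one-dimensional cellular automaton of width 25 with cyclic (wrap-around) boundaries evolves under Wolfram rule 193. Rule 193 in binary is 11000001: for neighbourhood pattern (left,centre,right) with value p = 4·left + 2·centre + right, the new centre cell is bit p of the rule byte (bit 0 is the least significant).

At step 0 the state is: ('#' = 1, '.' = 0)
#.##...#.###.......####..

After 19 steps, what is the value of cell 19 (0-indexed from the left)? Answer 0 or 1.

0

step 0: #.##...#.###.......####..
step 1: ...#.#....##.#####..###..
step 2: ##.....##..#..####...##.#
step 3: ##.###..#......###.#..#..
step 4: .#..##....####..##.......
step 5: .....#.##..###...#.######
step 6: .###....#...##.#....#####
step 7: ..##.##...#..#...##..####
step 8: ...#..#.#......#..#...###
step 9: .#........####......#..##
step 10: ...######..###.####.....#
step 11: .#..#####...##..###.###..
step 12: .....####.#..#...##..##.#
step 13: .###..###......#..#...#..
step 14: ..##...##.####......#...#
step 15: ...#.#..#..###.####...#..
step 16: ##..........##..###.#...#
step 17: ##.########..#...##...#..
step 18: .#..#######....#..#.#....
step 19: .....######.##........###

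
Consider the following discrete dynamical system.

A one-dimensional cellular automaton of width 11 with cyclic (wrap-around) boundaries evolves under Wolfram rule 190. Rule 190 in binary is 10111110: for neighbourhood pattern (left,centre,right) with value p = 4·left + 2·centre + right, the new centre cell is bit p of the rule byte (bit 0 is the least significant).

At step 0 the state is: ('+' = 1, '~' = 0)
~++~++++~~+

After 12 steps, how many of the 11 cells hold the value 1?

[0] ~++~++++~~+
[1] ++~++++~+++
[2] +~++++~++++
[3] ~++++~+++++
[4] ++++~+++++~
[5] +++~+++++~+
[6] ++~+++++~++
[7] +~+++++~+++
[8] ~+++++~++++
[9] +++++~++++~
[10] ++++~++++~+
[11] +++~++++~++
[12] ++~++++~+++

9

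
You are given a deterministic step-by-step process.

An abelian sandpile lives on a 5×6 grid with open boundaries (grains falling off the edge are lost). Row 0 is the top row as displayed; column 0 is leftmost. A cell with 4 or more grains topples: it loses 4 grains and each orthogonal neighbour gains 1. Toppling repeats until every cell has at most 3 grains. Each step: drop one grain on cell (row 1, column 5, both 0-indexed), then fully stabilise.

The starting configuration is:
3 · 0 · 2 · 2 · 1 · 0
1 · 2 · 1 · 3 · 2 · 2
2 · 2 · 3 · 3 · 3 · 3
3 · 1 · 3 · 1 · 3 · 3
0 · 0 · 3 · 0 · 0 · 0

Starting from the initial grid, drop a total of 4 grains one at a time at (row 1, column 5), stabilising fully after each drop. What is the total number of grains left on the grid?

step 0: 3 · 0 · 2 · 2 · 1 · 0
1 · 2 · 1 · 3 · 2 · 2
2 · 2 · 3 · 3 · 3 · 3
3 · 1 · 3 · 1 · 3 · 3
0 · 0 · 3 · 0 · 0 · 0
step 1: 3 · 0 · 2 · 2 · 1 · 0
1 · 2 · 1 · 3 · 2 · 3
2 · 2 · 3 · 3 · 3 · 3
3 · 1 · 3 · 1 · 3 · 3
0 · 0 · 3 · 0 · 0 · 0
step 2: 3 · 0 · 2 · 3 · 2 · 1
1 · 2 · 3 · 1 · 1 · 2
2 · 3 · 1 · 3 · 3 · 2
3 · 2 · 2 · 0 · 2 · 1
0 · 1 · 0 · 2 · 1 · 1
step 3: 3 · 0 · 2 · 3 · 2 · 1
1 · 2 · 3 · 1 · 1 · 3
2 · 3 · 1 · 3 · 3 · 2
3 · 2 · 2 · 0 · 2 · 1
0 · 1 · 0 · 2 · 1 · 1
step 4: 3 · 0 · 2 · 3 · 2 · 2
1 · 2 · 3 · 1 · 2 · 0
2 · 3 · 1 · 3 · 3 · 3
3 · 2 · 2 · 0 · 2 · 1
0 · 1 · 0 · 2 · 1 · 1

51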